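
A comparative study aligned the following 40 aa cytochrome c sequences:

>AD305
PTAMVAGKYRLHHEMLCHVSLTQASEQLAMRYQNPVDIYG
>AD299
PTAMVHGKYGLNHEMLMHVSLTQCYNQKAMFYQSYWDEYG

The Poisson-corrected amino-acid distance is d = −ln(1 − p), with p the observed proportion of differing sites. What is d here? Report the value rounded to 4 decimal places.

Mismatches occur at site 6 (A↔H), site 10 (R↔G), site 12 (H↔N), site 17 (C↔M), site 24 (A↔C), site 25 (S↔Y), site 26 (E↔N), site 28 (L↔K), site 31 (R↔F), site 34 (N↔S), site 35 (P↔Y), site 36 (V↔W), site 38 (I↔E).
p = 13/40 = 0.325000.
d = −ln(1 − 0.325000) = −ln(0.675000) = 0.3930.

0.3930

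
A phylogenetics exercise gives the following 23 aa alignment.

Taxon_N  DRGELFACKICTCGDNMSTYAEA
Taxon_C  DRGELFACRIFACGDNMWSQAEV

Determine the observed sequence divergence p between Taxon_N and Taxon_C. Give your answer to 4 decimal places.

0.3043

Mismatches occur at site 9 (K→R), site 11 (C→F), site 12 (T→A), site 18 (S→W), site 19 (T→S), site 20 (Y→Q), site 23 (A→V).
There are 7 differences over 23 sites, so p = 7/23 = 0.3043.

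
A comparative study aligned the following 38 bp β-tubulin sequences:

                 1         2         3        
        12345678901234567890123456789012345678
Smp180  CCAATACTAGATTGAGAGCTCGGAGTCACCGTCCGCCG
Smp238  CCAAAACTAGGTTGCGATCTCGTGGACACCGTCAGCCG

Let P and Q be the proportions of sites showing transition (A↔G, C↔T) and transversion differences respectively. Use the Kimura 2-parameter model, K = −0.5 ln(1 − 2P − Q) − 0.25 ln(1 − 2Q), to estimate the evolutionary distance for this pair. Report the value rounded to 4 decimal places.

Differing sites — 5:T/A (Tv); 11:A/G (Ti); 15:A/C (Tv); 18:G/T (Tv); 23:G/T (Tv); 24:A/G (Ti); 26:T/A (Tv); 34:C/A (Tv).
Of the 8 differences, 2 transitions and 6 transversions over 38 sites: P = 2/38 = 0.052632, Q = 6/38 = 0.157895.
d = −0.5·ln(0.736841) − 0.25·ln(0.684210) = −0.5·(-0.305383) − 0.25·(-0.379490) = 0.2476.

0.2476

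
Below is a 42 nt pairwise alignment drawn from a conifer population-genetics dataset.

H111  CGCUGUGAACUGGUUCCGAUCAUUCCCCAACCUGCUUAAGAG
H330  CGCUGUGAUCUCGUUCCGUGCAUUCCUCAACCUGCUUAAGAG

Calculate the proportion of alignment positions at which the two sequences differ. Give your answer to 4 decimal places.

0.1190

Mismatches occur at site 9 (A→U), site 12 (G→C), site 19 (A→U), site 20 (U→G), site 27 (C→U).
There are 5 differences over 42 sites, so p = 5/42 = 0.1190.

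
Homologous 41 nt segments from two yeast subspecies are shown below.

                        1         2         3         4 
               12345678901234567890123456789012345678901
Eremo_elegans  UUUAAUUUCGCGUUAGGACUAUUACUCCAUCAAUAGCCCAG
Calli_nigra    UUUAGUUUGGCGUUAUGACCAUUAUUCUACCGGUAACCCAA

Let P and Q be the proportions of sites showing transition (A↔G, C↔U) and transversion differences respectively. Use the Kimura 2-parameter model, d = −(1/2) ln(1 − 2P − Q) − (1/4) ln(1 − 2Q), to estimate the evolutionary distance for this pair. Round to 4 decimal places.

The sequences differ at positions 5 (A/G, transition), 9 (C/G, transversion), 16 (G/U, transversion), 20 (U/C, transition), 25 (C/U, transition), 28 (C/U, transition), 30 (U/C, transition), 32 (A/G, transition), 33 (A/G, transition), 36 (G/A, transition), 41 (G/A, transition).
Of the 11 differences, 9 transitions and 2 transversions over 41 sites: P = 9/41 = 0.219512, Q = 2/41 = 0.048780.
d = −0.5·ln(0.512196) − 0.25·ln(0.902440) = −0.5·(-0.669048) − 0.25·(-0.102653) = 0.3602.

0.3602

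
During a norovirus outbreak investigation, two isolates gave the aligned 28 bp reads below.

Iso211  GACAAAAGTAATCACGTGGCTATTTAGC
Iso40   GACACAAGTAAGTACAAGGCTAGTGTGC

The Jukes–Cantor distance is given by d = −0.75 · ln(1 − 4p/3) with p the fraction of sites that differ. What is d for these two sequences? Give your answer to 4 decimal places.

Differing sites — 5:A/C; 12:T/G; 13:C/T; 16:G/A; 17:T/A; 23:T/G; 25:T/G; 26:A/T.
p = 8/28 = 0.285714.
d = −0.75 · ln(1 − (4/3)·0.285714) = −0.75 · ln(0.619048) = −0.75 · (-0.479572) = 0.3597.

0.3597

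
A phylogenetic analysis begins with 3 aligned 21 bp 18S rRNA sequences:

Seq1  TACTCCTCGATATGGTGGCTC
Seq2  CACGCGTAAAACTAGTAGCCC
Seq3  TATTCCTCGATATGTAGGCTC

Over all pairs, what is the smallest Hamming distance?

3

Pairwise Hamming distances:
  Seq1 vs Seq2: 10
  Seq1 vs Seq3: 3
  Seq2 vs Seq3: 13
The smallest is 3, between Seq1 and Seq3.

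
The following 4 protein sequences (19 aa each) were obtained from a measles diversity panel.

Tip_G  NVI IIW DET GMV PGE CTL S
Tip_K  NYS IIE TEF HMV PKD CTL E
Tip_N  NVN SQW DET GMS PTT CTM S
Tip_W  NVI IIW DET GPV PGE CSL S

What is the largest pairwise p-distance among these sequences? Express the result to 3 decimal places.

0.684

Pairwise Hamming distances:
  Tip_G vs Tip_K: 9
  Tip_G vs Tip_N: 7
  Tip_G vs Tip_W: 2
  Tip_K vs Tip_N: 13
  Tip_K vs Tip_W: 11
  Tip_N vs Tip_W: 9
The largest is 13 mismatches, between Tip_K and Tip_N; p = 13/19 = 0.684.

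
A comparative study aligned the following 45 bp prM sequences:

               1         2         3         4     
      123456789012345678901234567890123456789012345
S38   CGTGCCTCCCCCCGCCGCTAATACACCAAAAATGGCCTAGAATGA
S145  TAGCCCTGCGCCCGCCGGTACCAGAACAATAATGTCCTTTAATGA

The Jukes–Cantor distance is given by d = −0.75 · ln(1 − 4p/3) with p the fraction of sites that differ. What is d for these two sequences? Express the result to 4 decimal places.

Mismatches occur at site 1 (C/T), site 2 (G/A), site 3 (T/G), site 4 (G/C), site 8 (C/G), site 10 (C/G), site 18 (C/G), site 21 (A/C), site 22 (T/C), site 24 (C/G), site 26 (C/A), site 30 (A/T), site 35 (G/T), site 39 (A/T), site 40 (G/T).
p = 15/45 = 0.333333.
d = −0.75 · ln(1 − (4/3)·0.333333) = −0.75 · ln(0.555556) = −0.75 · (-0.587786) = 0.4408.

0.4408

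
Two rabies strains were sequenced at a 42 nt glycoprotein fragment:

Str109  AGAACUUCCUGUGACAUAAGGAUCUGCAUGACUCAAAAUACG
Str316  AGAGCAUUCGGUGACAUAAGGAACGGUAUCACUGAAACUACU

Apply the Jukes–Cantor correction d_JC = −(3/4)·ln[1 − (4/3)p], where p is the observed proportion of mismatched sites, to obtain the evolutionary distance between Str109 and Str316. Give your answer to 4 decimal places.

The sequences differ at positions 4 (A/G), 6 (U/A), 8 (C/U), 10 (U/G), 23 (U/A), 25 (U/G), 27 (C/U), 30 (G/C), 34 (C/G), 38 (A/C), 42 (G/U).
p = 11/42 = 0.261905.
d = −0.75 · ln(1 − (4/3)·0.261905) = −0.75 · ln(0.650793) = −0.75 · (-0.429564) = 0.3222.

0.3222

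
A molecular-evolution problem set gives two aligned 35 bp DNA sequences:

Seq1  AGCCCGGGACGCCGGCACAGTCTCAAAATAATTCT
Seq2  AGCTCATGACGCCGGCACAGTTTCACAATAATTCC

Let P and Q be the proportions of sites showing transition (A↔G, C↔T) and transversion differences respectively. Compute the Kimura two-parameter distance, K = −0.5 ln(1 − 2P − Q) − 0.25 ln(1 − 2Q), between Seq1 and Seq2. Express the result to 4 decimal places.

0.1986

Mismatches occur at site 4 (C↔T, transition), site 6 (G↔A, transition), site 7 (G↔T, transversion), site 22 (C↔T, transition), site 26 (A↔C, transversion), site 35 (T↔C, transition).
Of the 6 differences, 4 transitions and 2 transversions over 35 sites: P = 4/35 = 0.114286, Q = 2/35 = 0.057143.
d = −0.5·ln(0.714285) − 0.25·ln(0.885714) = −0.5·(-0.336473) − 0.25·(-0.121361) = 0.1986.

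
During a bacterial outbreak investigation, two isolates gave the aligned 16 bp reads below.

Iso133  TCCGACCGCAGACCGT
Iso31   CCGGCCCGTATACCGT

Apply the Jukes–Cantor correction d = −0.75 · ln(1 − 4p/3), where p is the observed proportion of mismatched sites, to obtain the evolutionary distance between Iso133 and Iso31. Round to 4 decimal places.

0.4042

Mismatches occur at site 1 (T↔C), site 3 (C↔G), site 5 (A↔C), site 9 (C↔T), site 11 (G↔T).
p = 5/16 = 0.312500.
d = −0.75 · ln(1 − (4/3)·0.312500) = −0.75 · ln(0.583333) = −0.75 · (-0.538997) = 0.4042.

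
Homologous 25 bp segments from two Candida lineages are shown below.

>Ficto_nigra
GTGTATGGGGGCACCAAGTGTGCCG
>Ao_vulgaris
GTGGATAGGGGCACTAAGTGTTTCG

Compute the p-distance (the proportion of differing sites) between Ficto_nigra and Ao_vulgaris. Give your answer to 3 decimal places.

0.200

The sequences differ at positions 4 (T/G), 7 (G/A), 15 (C/T), 22 (G/T), 23 (C/T).
There are 5 differences over 25 sites, so p = 5/25 = 0.200.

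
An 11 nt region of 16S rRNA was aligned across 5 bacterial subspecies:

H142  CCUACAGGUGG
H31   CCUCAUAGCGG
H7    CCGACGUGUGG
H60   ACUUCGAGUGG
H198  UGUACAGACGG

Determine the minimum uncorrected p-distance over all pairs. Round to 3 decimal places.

Pairwise Hamming distances:
  H142 vs H31: 5
  H142 vs H7: 3
  H142 vs H60: 4
  H142 vs H198: 4
  H31 vs H7: 6
  H31 vs H60: 5
  H31 vs H198: 7
  H7 vs H60: 4
  H7 vs H198: 7
  H60 vs H198: 7
The smallest is 3 mismatches, between H142 and H7; p = 3/11 = 0.273.

0.273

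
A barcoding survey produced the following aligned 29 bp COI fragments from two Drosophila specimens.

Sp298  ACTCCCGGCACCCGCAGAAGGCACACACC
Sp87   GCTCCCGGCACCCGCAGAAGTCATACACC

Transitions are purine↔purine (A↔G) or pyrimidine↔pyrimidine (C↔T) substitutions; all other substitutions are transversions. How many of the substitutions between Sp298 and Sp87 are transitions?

The sequences differ at positions 1 (A/G, transition), 21 (G/T, transversion), 24 (C/T, transition).
Of the 3 differences, 2 transitions and 1 transversion, so the answer is 2.

2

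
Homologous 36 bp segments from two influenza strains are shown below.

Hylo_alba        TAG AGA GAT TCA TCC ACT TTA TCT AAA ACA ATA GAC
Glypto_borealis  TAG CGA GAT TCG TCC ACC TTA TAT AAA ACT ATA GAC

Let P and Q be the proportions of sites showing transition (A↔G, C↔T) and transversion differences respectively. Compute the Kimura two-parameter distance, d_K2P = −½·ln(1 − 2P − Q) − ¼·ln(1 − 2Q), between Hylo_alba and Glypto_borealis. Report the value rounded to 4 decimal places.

The sequences differ at positions 4 (A/C, transversion), 12 (A/G, transition), 18 (T/C, transition), 23 (C/A, transversion), 30 (A/T, transversion).
Of the 5 differences, 2 transitions and 3 transversions over 36 sites: P = 2/36 = 0.055556, Q = 3/36 = 0.083333.
d = −0.5·ln(0.805555) − 0.25·ln(0.833334) = −0.5·(-0.216224) − 0.25·(-0.182321) = 0.1537.

0.1537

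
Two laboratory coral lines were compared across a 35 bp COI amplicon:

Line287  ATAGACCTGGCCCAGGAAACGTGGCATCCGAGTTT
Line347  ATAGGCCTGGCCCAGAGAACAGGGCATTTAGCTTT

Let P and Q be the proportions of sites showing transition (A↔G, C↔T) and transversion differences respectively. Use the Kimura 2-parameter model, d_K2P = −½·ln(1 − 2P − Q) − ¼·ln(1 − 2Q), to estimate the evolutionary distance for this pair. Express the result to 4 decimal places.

0.3914

Differing sites — 5:A/G (Ti); 16:G/A (Ti); 17:A/G (Ti); 21:G/A (Ti); 22:T/G (Tv); 28:C/T (Ti); 29:C/T (Ti); 30:G/A (Ti); 31:A/G (Ti); 32:G/C (Tv).
Of the 10 differences, 8 transitions and 2 transversions over 35 sites: P = 8/35 = 0.228571, Q = 2/35 = 0.057143.
d = −0.5·ln(0.485715) − 0.25·ln(0.885714) = −0.5·(-0.722133) − 0.25·(-0.121361) = 0.3914.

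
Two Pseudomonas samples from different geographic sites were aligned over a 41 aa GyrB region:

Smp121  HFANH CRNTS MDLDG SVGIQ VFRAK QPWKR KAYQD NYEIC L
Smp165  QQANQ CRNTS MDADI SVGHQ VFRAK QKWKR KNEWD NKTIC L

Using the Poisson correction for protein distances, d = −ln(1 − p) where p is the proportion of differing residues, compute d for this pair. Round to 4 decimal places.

Differing sites — 1:H/Q; 2:F/Q; 5:H/Q; 13:L/A; 15:G/I; 19:I/H; 27:P/K; 32:A/N; 33:Y/E; 34:Q/W; 37:Y/K; 38:E/T.
p = 12/41 = 0.292683.
d = −ln(1 − 0.292683) = −ln(0.707317) = 0.3463.

0.3463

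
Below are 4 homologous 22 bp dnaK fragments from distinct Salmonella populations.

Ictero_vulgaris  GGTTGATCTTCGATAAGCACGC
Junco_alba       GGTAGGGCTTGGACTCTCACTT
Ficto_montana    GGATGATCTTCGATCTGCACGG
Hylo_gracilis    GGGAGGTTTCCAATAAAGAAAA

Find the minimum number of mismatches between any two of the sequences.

4

Pairwise Hamming distances:
  Ictero_vulgaris vs Junco_alba: 10
  Ictero_vulgaris vs Ficto_montana: 4
  Ictero_vulgaris vs Hylo_gracilis: 11
  Junco_alba vs Ficto_montana: 11
  Junco_alba vs Hylo_gracilis: 14
  Ficto_montana vs Hylo_gracilis: 13
The smallest is 4, between Ictero_vulgaris and Ficto_montana.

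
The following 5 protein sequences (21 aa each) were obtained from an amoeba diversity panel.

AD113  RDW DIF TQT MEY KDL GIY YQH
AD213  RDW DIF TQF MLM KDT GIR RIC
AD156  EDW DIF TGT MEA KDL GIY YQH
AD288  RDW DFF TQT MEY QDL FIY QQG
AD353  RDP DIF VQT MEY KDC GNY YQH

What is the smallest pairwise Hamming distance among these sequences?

Pairwise Hamming distances:
  AD113 vs AD213: 8
  AD113 vs AD156: 3
  AD113 vs AD288: 5
  AD113 vs AD353: 4
  AD213 vs AD156: 10
  AD213 vs AD288: 11
  AD213 vs AD353: 11
  AD156 vs AD288: 8
  AD156 vs AD353: 7
  AD288 vs AD353: 9
The smallest is 3, between AD113 and AD156.

3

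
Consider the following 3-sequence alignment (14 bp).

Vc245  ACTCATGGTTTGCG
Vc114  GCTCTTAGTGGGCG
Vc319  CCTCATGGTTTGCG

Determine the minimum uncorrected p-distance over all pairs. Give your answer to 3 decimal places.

0.071

Pairwise Hamming distances:
  Vc245 vs Vc114: 5
  Vc245 vs Vc319: 1
  Vc114 vs Vc319: 5
The smallest is 1 mismatch, between Vc245 and Vc319; p = 1/14 = 0.071.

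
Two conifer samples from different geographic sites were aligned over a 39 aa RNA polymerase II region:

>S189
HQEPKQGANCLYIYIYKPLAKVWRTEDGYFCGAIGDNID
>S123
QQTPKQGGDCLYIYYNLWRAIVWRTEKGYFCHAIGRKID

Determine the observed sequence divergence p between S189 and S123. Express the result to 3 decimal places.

0.359

Mismatches occur at site 1 (H↔Q), site 3 (E↔T), site 8 (A↔G), site 9 (N↔D), site 15 (I↔Y), site 16 (Y↔N), site 17 (K↔L), site 18 (P↔W), site 19 (L↔R), site 21 (K↔I), site 27 (D↔K), site 32 (G↔H), site 36 (D↔R), site 37 (N↔K).
There are 14 differences over 39 sites, so p = 14/39 = 0.359.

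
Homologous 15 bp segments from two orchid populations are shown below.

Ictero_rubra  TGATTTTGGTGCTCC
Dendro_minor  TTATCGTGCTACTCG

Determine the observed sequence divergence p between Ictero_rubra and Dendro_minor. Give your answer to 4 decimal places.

The sequences differ at positions 2 (G/T), 5 (T/C), 6 (T/G), 9 (G/C), 11 (G/A), 15 (C/G).
There are 6 differences over 15 sites, so p = 6/15 = 0.4000.

0.4000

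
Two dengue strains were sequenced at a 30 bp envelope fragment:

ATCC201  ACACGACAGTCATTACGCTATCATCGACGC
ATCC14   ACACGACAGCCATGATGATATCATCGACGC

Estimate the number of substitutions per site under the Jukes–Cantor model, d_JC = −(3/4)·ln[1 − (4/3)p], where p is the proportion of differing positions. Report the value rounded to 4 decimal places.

Differing sites — 10:T/C; 14:T/G; 16:C/T; 18:C/A.
p = 4/30 = 0.133333.
d = −0.75 · ln(1 − (4/3)·0.133333) = −0.75 · ln(0.822223) = −0.75 · (-0.195744) = 0.1468.

0.1468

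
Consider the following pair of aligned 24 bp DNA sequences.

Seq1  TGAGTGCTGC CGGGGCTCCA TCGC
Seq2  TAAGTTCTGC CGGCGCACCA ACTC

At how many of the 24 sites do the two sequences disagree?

6

The sequences differ at positions 2 (G/A), 6 (G/T), 14 (G/C), 17 (T/A), 21 (T/A), 23 (G/T).
That gives 6 mismatches out of 24 aligned sites, so the Hamming distance is 6.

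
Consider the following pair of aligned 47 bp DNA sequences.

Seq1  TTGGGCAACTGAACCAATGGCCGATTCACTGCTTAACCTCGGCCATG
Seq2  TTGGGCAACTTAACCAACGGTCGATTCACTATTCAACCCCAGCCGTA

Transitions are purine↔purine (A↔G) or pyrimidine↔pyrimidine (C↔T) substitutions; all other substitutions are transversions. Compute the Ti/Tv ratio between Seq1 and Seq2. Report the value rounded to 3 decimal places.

9.000

Differing sites — 11:G/T (Tv); 18:T/C (Ti); 21:C/T (Ti); 31:G/A (Ti); 32:C/T (Ti); 34:T/C (Ti); 39:T/C (Ti); 41:G/A (Ti); 45:A/G (Ti); 47:G/A (Ti).
Of the 10 differences, 9 transitions and 1 transversion, so Ti/Tv = 9/1 = 9.000.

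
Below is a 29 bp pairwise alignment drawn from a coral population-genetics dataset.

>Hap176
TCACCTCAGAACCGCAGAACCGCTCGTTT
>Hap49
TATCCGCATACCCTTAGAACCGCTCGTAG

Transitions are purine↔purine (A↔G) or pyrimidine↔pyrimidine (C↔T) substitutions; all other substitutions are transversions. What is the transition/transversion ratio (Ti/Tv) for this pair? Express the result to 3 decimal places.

Differing sites — 2:C/A (Tv); 3:A/T (Tv); 6:T/G (Tv); 9:G/T (Tv); 11:A/C (Tv); 14:G/T (Tv); 15:C/T (Ti); 28:T/A (Tv); 29:T/G (Tv).
Of the 9 differences, 1 transition and 8 transversions, so Ti/Tv = 1/8 = 0.125.

0.125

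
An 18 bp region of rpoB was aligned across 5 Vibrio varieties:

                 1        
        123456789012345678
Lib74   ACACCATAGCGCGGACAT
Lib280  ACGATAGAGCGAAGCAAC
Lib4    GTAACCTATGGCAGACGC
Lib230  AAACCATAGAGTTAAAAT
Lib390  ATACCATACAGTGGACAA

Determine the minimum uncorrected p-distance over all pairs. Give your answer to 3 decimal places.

0.278

Pairwise Hamming distances:
  Lib74 vs Lib280: 9
  Lib74 vs Lib4: 9
  Lib74 vs Lib230: 6
  Lib74 vs Lib390: 5
  Lib280 vs Lib4: 12
  Lib280 vs Lib230: 11
  Lib280 vs Lib390: 12
  Lib4 vs Lib230: 12
  Lib4 vs Lib390: 9
  Lib230 vs Lib390: 6
The smallest is 5 mismatches, between Lib74 and Lib390; p = 5/18 = 0.278.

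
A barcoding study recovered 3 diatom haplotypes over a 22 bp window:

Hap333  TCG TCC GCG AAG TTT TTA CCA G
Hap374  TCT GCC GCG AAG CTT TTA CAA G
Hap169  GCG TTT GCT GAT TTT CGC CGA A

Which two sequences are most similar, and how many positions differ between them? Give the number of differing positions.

Pairwise Hamming distances:
  Hap333 vs Hap374: 4
  Hap333 vs Hap169: 11
  Hap374 vs Hap169: 14
The smallest is 4, between Hap333 and Hap374.

4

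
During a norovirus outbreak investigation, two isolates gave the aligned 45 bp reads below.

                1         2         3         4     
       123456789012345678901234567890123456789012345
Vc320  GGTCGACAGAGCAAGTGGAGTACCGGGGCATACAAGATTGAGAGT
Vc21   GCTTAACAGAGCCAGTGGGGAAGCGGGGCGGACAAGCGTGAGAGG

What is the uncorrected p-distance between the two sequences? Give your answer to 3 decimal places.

0.267

Mismatches occur at site 2 (G↔C), site 4 (C↔T), site 5 (G↔A), site 13 (A↔C), site 19 (A↔G), site 21 (T↔A), site 23 (C↔G), site 30 (A↔G), site 31 (T↔G), site 37 (A↔C), site 38 (T↔G), site 45 (T↔G).
There are 12 differences over 45 sites, so p = 12/45 = 0.267.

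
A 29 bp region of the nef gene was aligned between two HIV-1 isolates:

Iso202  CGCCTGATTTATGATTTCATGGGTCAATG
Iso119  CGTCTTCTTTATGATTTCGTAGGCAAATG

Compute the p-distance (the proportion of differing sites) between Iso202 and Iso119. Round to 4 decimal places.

Mismatches occur at site 3 (C↔T), site 6 (G↔T), site 7 (A↔C), site 19 (A↔G), site 21 (G↔A), site 24 (T↔C), site 25 (C↔A).
There are 7 differences over 29 sites, so p = 7/29 = 0.2414.

0.2414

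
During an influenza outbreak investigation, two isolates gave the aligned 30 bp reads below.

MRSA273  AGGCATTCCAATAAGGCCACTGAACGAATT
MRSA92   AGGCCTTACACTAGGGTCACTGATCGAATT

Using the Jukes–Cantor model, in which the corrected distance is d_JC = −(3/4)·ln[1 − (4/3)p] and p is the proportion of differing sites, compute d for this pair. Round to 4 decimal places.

0.2326

Differing sites — 5:A/C; 8:C/A; 11:A/C; 14:A/G; 17:C/T; 24:A/T.
p = 6/30 = 0.200000.
d = −0.75 · ln(1 − (4/3)·0.200000) = −0.75 · ln(0.733333) = −0.75 · (-0.310155) = 0.2326.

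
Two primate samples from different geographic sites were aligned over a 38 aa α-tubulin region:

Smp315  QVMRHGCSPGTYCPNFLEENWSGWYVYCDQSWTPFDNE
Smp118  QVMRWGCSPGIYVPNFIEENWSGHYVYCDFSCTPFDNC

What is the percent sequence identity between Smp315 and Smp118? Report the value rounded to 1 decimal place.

78.9%

Mismatches occur at site 5 (H/W), site 11 (T/I), site 13 (C/V), site 17 (L/I), site 24 (W/H), site 30 (Q/F), site 32 (W/C), site 38 (E/C).
30 of the 38 sites match, so the percent identity is 30/38 × 100 = 78.9%.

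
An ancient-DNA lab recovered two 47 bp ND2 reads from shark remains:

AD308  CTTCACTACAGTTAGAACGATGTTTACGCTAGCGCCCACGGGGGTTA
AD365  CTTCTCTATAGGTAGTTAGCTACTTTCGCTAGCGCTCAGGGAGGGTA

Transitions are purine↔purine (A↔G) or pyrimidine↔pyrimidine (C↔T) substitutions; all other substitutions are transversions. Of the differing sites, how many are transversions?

Mismatches occur at site 5 (A/T, transversion), site 9 (C/T, transition), site 12 (T/G, transversion), site 16 (A/T, transversion), site 17 (A/T, transversion), site 18 (C/A, transversion), site 20 (A/C, transversion), site 22 (G/A, transition), site 23 (T/C, transition), site 26 (A/T, transversion), site 36 (C/T, transition), site 39 (C/G, transversion), site 42 (G/A, transition), site 45 (T/G, transversion).
Of the 14 differences, 5 transitions and 9 transversions, so the answer is 9.

9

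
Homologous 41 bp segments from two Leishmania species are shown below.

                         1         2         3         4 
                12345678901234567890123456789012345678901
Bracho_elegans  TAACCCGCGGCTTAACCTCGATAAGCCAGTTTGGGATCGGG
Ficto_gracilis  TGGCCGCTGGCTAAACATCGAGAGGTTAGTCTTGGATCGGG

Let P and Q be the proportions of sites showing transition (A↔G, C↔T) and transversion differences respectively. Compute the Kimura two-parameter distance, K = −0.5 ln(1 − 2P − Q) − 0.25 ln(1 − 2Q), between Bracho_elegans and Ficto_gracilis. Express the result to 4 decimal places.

0.4211

The sequences differ at positions 2 (A/G, transition), 3 (A/G, transition), 6 (C/G, transversion), 7 (G/C, transversion), 8 (C/T, transition), 13 (T/A, transversion), 17 (C/A, transversion), 22 (T/G, transversion), 24 (A/G, transition), 26 (C/T, transition), 27 (C/T, transition), 31 (T/C, transition), 33 (G/T, transversion).
Of the 13 differences, 7 transitions and 6 transversions over 41 sites: P = 7/41 = 0.170732, Q = 6/41 = 0.146341.
d = −0.5·ln(0.512195) − 0.25·ln(0.707318) = −0.5·(-0.669050) − 0.25·(-0.346275) = 0.4211.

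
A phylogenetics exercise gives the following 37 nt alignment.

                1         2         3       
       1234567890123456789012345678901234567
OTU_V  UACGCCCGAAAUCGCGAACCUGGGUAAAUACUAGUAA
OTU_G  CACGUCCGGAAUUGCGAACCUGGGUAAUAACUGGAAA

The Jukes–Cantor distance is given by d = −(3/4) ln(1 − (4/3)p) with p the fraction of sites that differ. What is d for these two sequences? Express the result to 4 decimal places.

0.2551

Mismatches occur at site 1 (U→C), site 5 (C→U), site 9 (A→G), site 13 (C→U), site 28 (A→U), site 29 (U→A), site 33 (A→G), site 35 (U→A).
p = 8/37 = 0.216216.
d = −0.75 · ln(1 − (4/3)·0.216216) = −0.75 · ln(0.711712) = −0.75 · (-0.340082) = 0.2551.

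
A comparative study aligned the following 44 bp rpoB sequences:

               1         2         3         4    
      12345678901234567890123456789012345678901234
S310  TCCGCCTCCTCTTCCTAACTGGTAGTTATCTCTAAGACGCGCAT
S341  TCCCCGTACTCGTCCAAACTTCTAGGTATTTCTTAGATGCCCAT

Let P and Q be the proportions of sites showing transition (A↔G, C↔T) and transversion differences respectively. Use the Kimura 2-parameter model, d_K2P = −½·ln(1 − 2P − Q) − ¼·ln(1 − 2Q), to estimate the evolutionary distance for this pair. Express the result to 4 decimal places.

The sequences differ at positions 4 (G/C, transversion), 6 (C/G, transversion), 8 (C/A, transversion), 12 (T/G, transversion), 16 (T/A, transversion), 21 (G/T, transversion), 22 (G/C, transversion), 26 (T/G, transversion), 30 (C/T, transition), 34 (A/T, transversion), 38 (C/T, transition), 41 (G/C, transversion).
Of the 12 differences, 2 transitions and 10 transversions over 44 sites: P = 2/44 = 0.045455, Q = 10/44 = 0.227273.
d = −0.5·ln(0.681817) − 0.25·ln(0.545454) = −0.5·(-0.382994) − 0.25·(-0.606137) = 0.3430.

0.3430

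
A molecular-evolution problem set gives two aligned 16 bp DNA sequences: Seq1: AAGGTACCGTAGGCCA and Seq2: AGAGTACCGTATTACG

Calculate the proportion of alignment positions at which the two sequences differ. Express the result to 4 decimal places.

Differing sites — 2:A/G; 3:G/A; 12:G/T; 13:G/T; 14:C/A; 16:A/G.
There are 6 differences over 16 sites, so p = 6/16 = 0.3750.

0.3750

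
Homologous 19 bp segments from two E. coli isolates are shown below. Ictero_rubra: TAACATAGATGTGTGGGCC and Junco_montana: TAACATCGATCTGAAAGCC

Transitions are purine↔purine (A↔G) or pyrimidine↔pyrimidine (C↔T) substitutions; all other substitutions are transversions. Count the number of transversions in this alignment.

3

The sequences differ at positions 7 (A/C, transversion), 11 (G/C, transversion), 14 (T/A, transversion), 15 (G/A, transition), 16 (G/A, transition).
Of the 5 differences, 2 transitions and 3 transversions, so the answer is 3.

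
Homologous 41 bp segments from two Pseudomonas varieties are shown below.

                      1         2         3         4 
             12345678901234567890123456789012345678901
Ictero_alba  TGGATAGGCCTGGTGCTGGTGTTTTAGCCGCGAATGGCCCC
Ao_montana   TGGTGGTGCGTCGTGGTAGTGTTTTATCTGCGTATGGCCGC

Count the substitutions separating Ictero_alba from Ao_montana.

12

Differing sites — 4:A/T; 5:T/G; 6:A/G; 7:G/T; 10:C/G; 12:G/C; 16:C/G; 18:G/A; 27:G/T; 29:C/T; 33:A/T; 40:C/G.
That gives 12 mismatches out of 41 aligned sites, so the Hamming distance is 12.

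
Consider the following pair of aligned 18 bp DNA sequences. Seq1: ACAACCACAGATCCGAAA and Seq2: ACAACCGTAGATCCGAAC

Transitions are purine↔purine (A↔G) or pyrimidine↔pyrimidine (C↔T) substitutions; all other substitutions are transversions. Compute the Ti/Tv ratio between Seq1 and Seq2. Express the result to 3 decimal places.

Differing sites — 7:A/G (Ti); 8:C/T (Ti); 18:A/C (Tv).
Of the 3 differences, 2 transitions and 1 transversion, so Ti/Tv = 2/1 = 2.000.

2.000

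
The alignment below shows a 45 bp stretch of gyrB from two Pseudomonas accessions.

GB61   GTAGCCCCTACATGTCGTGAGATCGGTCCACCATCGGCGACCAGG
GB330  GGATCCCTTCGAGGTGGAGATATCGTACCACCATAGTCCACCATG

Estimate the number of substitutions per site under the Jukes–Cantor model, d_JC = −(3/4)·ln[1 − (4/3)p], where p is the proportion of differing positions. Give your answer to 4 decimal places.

Mismatches occur at site 2 (T/G), site 4 (G/T), site 8 (C/T), site 10 (A/C), site 11 (C/G), site 13 (T/G), site 16 (C/G), site 18 (T/A), site 21 (G/T), site 26 (G/T), site 27 (T/A), site 35 (C/A), site 37 (G/T), site 39 (G/C), site 44 (G/T).
p = 15/45 = 0.333333.
d = −0.75 · ln(1 − (4/3)·0.333333) = −0.75 · ln(0.555556) = −0.75 · (-0.587786) = 0.4408.

0.4408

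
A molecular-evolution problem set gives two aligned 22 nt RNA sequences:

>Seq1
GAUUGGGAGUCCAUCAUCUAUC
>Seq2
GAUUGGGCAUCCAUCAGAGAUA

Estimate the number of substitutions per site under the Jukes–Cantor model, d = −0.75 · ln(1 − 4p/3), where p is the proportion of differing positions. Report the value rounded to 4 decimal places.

Mismatches occur at site 8 (A↔C), site 9 (G↔A), site 17 (U↔G), site 18 (C↔A), site 19 (U↔G), site 22 (C↔A).
p = 6/22 = 0.272727.
d = −0.75 · ln(1 − (4/3)·0.272727) = −0.75 · ln(0.636364) = −0.75 · (-0.451985) = 0.3390.

0.3390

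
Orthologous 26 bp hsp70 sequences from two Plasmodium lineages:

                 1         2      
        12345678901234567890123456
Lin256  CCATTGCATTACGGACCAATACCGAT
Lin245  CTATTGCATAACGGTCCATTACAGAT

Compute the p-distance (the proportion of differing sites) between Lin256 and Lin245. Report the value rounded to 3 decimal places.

0.192

The sequences differ at positions 2 (C/T), 10 (T/A), 15 (A/T), 19 (A/T), 23 (C/A).
There are 5 differences over 26 sites, so p = 5/26 = 0.192.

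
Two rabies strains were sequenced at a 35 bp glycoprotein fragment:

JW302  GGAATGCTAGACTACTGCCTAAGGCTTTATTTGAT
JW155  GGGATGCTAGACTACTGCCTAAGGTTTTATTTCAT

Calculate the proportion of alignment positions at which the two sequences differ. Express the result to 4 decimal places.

Mismatches occur at site 3 (A→G), site 25 (C→T), site 33 (G→C).
There are 3 differences over 35 sites, so p = 3/35 = 0.0857.

0.0857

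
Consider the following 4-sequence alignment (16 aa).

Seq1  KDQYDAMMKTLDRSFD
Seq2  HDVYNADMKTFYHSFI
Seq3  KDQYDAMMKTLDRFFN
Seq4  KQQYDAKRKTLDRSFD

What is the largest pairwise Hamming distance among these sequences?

10

Pairwise Hamming distances:
  Seq1 vs Seq2: 8
  Seq1 vs Seq3: 2
  Seq1 vs Seq4: 3
  Seq2 vs Seq3: 9
  Seq2 vs Seq4: 10
  Seq3 vs Seq4: 5
The largest is 10, between Seq2 and Seq4.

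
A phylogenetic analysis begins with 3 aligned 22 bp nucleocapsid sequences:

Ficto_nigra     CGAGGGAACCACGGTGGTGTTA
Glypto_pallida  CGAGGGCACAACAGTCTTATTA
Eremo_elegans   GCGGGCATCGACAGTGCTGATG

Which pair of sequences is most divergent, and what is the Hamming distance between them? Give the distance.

Pairwise Hamming distances:
  Ficto_nigra vs Glypto_pallida: 6
  Ficto_nigra vs Eremo_elegans: 10
  Glypto_pallida vs Eremo_elegans: 12
The largest is 12, between Glypto_pallida and Eremo_elegans.

12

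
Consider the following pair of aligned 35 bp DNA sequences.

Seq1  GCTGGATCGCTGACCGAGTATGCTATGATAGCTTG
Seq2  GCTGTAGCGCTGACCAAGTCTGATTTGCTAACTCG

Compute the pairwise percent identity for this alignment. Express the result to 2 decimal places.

74.29%

Mismatches occur at site 5 (G→T), site 7 (T→G), site 16 (G→A), site 20 (A→C), site 23 (C→A), site 25 (A→T), site 28 (A→C), site 31 (G→A), site 34 (T→C).
26 of the 35 sites match, so the percent identity is 26/35 × 100 = 74.29%.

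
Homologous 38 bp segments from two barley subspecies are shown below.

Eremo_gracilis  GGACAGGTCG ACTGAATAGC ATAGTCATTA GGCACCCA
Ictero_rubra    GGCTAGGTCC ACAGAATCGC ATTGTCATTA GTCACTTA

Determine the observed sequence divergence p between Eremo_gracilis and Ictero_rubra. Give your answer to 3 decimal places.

0.237

Differing sites — 3:A/C; 4:C/T; 10:G/C; 13:T/A; 18:A/C; 23:A/T; 32:G/T; 36:C/T; 37:C/T.
There are 9 differences over 38 sites, so p = 9/38 = 0.237.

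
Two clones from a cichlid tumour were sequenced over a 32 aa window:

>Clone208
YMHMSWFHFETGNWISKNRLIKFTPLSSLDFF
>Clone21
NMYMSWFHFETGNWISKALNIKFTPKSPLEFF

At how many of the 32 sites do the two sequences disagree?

Differing sites — 1:Y/N; 3:H/Y; 18:N/A; 19:R/L; 20:L/N; 26:L/K; 28:S/P; 30:D/E.
That gives 8 mismatches out of 32 aligned sites, so the Hamming distance is 8.

8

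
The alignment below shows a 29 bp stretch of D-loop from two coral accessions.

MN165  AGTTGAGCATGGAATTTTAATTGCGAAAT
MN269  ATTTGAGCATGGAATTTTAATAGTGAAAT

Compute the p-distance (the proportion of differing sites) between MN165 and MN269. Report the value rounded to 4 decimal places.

0.1034

The sequences differ at positions 2 (G/T), 22 (T/A), 24 (C/T).
There are 3 differences over 29 sites, so p = 3/29 = 0.1034.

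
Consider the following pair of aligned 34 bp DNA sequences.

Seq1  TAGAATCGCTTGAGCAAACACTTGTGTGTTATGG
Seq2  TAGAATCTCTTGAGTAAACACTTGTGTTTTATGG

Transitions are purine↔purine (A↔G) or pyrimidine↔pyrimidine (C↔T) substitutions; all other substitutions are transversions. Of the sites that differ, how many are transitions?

The sequences differ at positions 8 (G/T, transversion), 15 (C/T, transition), 28 (G/T, transversion).
Of the 3 differences, 1 transition and 2 transversions, so the answer is 1.

1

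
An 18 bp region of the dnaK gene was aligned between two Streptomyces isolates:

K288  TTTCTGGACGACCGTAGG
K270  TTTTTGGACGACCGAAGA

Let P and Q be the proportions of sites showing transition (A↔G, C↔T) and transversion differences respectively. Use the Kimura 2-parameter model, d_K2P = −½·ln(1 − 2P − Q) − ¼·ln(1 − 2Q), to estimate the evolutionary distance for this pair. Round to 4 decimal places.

0.1922

Mismatches occur at site 4 (C/T, transition), site 15 (T/A, transversion), site 18 (G/A, transition).
Of the 3 differences, 2 transitions and 1 transversion over 18 sites: P = 2/18 = 0.111111, Q = 1/18 = 0.055556.
d = −0.5·ln(0.722222) − 0.25·ln(0.888888) = −0.5·(-0.325423) − 0.25·(-0.117784) = 0.1922.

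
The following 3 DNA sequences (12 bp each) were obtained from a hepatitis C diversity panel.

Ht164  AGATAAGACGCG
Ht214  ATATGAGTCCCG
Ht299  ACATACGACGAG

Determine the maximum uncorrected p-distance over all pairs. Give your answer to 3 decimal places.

Pairwise Hamming distances:
  Ht164 vs Ht214: 4
  Ht164 vs Ht299: 3
  Ht214 vs Ht299: 6
The largest is 6 mismatches, between Ht214 and Ht299; p = 6/12 = 0.500.

0.500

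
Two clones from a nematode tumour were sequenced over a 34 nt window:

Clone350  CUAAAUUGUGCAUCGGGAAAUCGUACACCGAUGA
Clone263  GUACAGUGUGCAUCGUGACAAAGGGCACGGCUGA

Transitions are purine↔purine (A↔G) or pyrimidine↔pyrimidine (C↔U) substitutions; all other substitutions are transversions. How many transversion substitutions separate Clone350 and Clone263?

10

Mismatches occur at site 1 (C→G, transversion), site 4 (A→C, transversion), site 6 (U→G, transversion), site 16 (G→U, transversion), site 19 (A→C, transversion), site 21 (U→A, transversion), site 22 (C→A, transversion), site 24 (U→G, transversion), site 25 (A→G, transition), site 29 (C→G, transversion), site 31 (A→C, transversion).
Of the 11 differences, 1 transition and 10 transversions, so the answer is 10.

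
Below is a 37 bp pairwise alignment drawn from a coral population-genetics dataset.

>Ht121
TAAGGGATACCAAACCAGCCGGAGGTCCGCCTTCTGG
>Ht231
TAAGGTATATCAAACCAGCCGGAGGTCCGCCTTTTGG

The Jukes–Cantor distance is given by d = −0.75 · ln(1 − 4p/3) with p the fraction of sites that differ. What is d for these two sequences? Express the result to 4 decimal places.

The sequences differ at positions 6 (G/T), 10 (C/T), 34 (C/T).
p = 3/37 = 0.081081.
d = −0.75 · ln(1 − (4/3)·0.081081) = −0.75 · ln(0.891892) = −0.75 · (-0.114410) = 0.0858.

0.0858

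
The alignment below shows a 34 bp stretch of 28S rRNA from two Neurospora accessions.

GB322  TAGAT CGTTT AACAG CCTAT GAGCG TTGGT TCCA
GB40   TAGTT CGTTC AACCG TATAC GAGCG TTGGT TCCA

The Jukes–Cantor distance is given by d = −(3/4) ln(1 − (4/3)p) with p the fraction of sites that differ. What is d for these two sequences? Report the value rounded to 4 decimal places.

The sequences differ at positions 4 (A/T), 10 (T/C), 14 (A/C), 16 (C/T), 17 (C/A), 20 (T/C).
p = 6/34 = 0.176471.
d = −0.75 · ln(1 − (4/3)·0.176471) = −0.75 · ln(0.764705) = −0.75 · (-0.268265) = 0.2012.

0.2012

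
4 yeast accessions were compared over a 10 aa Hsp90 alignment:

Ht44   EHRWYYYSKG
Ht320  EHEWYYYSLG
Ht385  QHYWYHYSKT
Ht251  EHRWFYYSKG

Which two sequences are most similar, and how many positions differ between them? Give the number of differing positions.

1

Pairwise Hamming distances:
  Ht44 vs Ht320: 2
  Ht44 vs Ht385: 4
  Ht44 vs Ht251: 1
  Ht320 vs Ht385: 5
  Ht320 vs Ht251: 3
  Ht385 vs Ht251: 5
The smallest is 1, between Ht44 and Ht251.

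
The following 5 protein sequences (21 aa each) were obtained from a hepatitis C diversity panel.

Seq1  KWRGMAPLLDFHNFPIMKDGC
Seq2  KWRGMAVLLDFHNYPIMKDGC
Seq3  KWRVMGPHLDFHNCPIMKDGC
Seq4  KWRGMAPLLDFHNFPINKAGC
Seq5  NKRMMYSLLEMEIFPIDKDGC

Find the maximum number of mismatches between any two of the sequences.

Pairwise Hamming distances:
  Seq1 vs Seq2: 2
  Seq1 vs Seq3: 4
  Seq1 vs Seq4: 2
  Seq1 vs Seq5: 10
  Seq2 vs Seq3: 5
  Seq2 vs Seq4: 4
  Seq2 vs Seq5: 11
  Seq3 vs Seq4: 6
  Seq3 vs Seq5: 12
  Seq4 vs Seq5: 11
The largest is 12, between Seq3 and Seq5.

12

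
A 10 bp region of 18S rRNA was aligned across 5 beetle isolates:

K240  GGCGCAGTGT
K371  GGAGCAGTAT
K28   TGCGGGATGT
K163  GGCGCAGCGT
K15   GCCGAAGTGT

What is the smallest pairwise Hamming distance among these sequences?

1

Pairwise Hamming distances:
  K240 vs K371: 2
  K240 vs K28: 4
  K240 vs K163: 1
  K240 vs K15: 2
  K371 vs K28: 6
  K371 vs K163: 3
  K371 vs K15: 4
  K28 vs K163: 5
  K28 vs K15: 5
  K163 vs K15: 3
The smallest is 1, between K240 and K163.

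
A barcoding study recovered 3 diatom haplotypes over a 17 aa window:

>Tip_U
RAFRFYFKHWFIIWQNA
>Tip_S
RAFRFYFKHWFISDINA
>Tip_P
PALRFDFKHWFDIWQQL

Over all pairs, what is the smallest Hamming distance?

3

Pairwise Hamming distances:
  Tip_U vs Tip_S: 3
  Tip_U vs Tip_P: 6
  Tip_S vs Tip_P: 9
The smallest is 3, between Tip_U and Tip_S.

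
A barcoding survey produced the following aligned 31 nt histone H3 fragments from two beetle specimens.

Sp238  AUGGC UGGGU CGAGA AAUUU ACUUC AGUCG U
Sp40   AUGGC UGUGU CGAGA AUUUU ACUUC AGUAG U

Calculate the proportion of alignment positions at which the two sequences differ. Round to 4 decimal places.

The sequences differ at positions 8 (G/U), 17 (A/U), 29 (C/A).
There are 3 differences over 31 sites, so p = 3/31 = 0.0968.

0.0968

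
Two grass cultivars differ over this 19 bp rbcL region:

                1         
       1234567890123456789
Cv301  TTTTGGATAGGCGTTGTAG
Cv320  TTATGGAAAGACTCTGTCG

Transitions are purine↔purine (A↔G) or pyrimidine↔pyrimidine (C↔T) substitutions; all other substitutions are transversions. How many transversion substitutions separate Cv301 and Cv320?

4

Mismatches occur at site 3 (T/A, transversion), site 8 (T/A, transversion), site 11 (G/A, transition), site 13 (G/T, transversion), site 14 (T/C, transition), site 18 (A/C, transversion).
Of the 6 differences, 2 transitions and 4 transversions, so the answer is 4.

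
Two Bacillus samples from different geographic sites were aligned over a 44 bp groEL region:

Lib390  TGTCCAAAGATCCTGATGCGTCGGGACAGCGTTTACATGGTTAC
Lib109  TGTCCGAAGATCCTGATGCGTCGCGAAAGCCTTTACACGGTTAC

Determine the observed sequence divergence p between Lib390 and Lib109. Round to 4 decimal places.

Mismatches occur at site 6 (A/G), site 24 (G/C), site 27 (C/A), site 31 (G/C), site 38 (T/C).
There are 5 differences over 44 sites, so p = 5/44 = 0.1136.

0.1136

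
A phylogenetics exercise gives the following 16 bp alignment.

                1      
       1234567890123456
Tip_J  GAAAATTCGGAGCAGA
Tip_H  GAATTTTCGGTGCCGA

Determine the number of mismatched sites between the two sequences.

4

Mismatches occur at site 4 (A↔T), site 5 (A↔T), site 11 (A↔T), site 14 (A↔C).
That gives 4 mismatches out of 16 aligned sites, so the Hamming distance is 4.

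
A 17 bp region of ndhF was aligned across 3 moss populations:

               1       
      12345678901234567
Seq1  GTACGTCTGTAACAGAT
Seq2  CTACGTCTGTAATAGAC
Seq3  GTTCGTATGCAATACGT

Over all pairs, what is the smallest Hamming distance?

3

Pairwise Hamming distances:
  Seq1 vs Seq2: 3
  Seq1 vs Seq3: 6
  Seq2 vs Seq3: 7
The smallest is 3, between Seq1 and Seq2.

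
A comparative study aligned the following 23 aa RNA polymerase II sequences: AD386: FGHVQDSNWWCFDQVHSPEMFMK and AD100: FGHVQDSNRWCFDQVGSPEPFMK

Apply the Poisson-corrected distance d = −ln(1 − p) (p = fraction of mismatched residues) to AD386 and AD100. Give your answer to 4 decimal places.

0.1398

The sequences differ at positions 9 (W/R), 16 (H/G), 20 (M/P).
p = 3/23 = 0.130435.
d = −ln(1 − 0.130435) = −ln(0.869565) = 0.1398.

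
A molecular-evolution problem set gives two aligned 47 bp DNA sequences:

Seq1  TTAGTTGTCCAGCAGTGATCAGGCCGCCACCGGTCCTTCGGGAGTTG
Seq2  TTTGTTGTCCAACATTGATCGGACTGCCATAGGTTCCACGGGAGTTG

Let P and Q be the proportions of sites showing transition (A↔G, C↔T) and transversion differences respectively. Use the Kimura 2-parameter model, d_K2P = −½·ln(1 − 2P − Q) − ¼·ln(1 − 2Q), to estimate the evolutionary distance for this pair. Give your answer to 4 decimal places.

0.2881

Mismatches occur at site 3 (A/T, transversion), site 12 (G/A, transition), site 15 (G/T, transversion), site 21 (A/G, transition), site 23 (G/A, transition), site 25 (C/T, transition), site 30 (C/T, transition), site 31 (C/A, transversion), site 35 (C/T, transition), site 37 (T/C, transition), site 38 (T/A, transversion).
Of the 11 differences, 7 transitions and 4 transversions over 47 sites: P = 7/47 = 0.148936, Q = 4/47 = 0.085106.
d = −0.5·ln(0.617022) − 0.25·ln(0.829788) = −0.5·(-0.482851) − 0.25·(-0.186585) = 0.2881.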